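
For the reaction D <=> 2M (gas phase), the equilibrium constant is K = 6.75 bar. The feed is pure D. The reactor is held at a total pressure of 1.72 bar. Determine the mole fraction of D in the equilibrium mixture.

Let X = conversion of D (basis 1 mol D); extent of reaction ξ = X.
Mole table: n_D = 1 − X; n_M = 2X.
Total moles n_T = 1 + X.
y_i = n_i/n_T, p_i = y_i·P. K = p_M^2 / (p_D).
This yields a degree-2 equation in X; solving on (0,1), X = 0.704.
Then n_D = 0.296, n_T = 1.7, so y_D = 0.174.

y_D = 0.174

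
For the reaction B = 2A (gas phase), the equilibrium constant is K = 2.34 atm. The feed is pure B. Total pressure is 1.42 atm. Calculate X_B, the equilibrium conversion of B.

Take 1 mol B as basis and let X be its fractional conversion, so ξ = X.
Mole table: n_B = 1 − X; n_A = 2X.
Summing: n_T = 1 + X.
With p_i = (n_i/n_T)P, K = p_A^2 / (p_B).
Setting this equal to 2.34 atm and taking the physical root (0 < X < 1) gives X = 0.540.

X = 0.540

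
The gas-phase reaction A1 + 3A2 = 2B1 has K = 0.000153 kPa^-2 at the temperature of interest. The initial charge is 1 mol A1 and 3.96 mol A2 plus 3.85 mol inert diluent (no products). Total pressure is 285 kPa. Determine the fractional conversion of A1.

X = 0.545

Take 1 mol A1 as basis and let X be its fractional conversion, so ξ = X.
Mole table: n_A1 = 1 − X; n_A2 = 3.96 − 3X; n_B1 = 2X; n_I = 3.85 (inert).
n_T = Σnᵢ = 8.81 − 2X.
y_i = n_i/n_T, p_i = y_i·P. K = p_B1^2 / (p_A1 p_A2^3).
Substituting and setting equal to 0.000153 kPa^-2 gives a polynomial in X; the root in (0,1) is X = 0.545.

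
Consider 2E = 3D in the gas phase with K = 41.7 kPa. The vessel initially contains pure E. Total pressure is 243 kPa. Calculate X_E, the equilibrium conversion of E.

X = 0.305

Take 1 mol E as basis and let X be its fractional conversion, so ξ = 0.5X.
Mole table: n_E = 1 − X; n_D = 1.5X.
Total moles n_T = 1 + 0.5X.
y_i = n_i/n_T, p_i = y_i·P. K = p_D^3 / (p_E^2).
This yields a degree-3 equation in X; solving on (0,1), X = 0.305.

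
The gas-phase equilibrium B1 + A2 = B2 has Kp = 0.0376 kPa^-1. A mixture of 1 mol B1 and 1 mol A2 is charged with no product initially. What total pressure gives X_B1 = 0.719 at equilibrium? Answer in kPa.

Take 1 mol B1 as basis and let X be its fractional conversion, so ξ = X.
At extent ξ: n_B1 = 1 − X; n_A2 = 1 − X; n_B2 = X.
Total moles n_T = 2 − X.
Kp = p_B2 / (p_B1 p_A2) with p_i = (n_i/n_T)·P.
At X = 0.719: the mole-fraction product g(X) = Π y_i^ν_i = 11.66. Since Kp = g(X)·P^{-1}, P = (g/Kp)^(1/1) = (11.66/0.0376)^(1/1) = 310 kPa.

P = 310 kPa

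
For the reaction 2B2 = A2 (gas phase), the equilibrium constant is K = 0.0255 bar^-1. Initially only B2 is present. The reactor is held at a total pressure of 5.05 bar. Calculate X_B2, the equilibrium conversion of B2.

X = 0.188

Let X = conversion of B2 (basis 1 mol B2); extent of reaction ξ = 0.5X.
Moles: n_B2 = 1 − X; n_A2 = 0.5X.
Summing: n_T = 1 − 0.5X.
Mole fractions y_i = n_i/n_T; K = p_A2 / (p_B2^2) with p_i = y_i·P.
Setting this equal to 0.0255 bar^-1 and taking the physical root (0 < X < 1) gives X = 0.188.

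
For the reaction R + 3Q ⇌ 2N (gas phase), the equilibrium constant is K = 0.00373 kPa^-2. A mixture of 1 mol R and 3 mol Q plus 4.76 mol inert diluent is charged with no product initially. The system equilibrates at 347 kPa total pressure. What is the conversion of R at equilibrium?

X = 0.695

Basis: 1 mol R initially; let X = conversion of R. Extent ξ = X.
At extent ξ: n_R = 1 − X; n_Q = 3 − 3X; n_N = 2X; n_I = 4.76 (inert).
Summing: n_T = 8.76 − 2X.
Mole fractions y_i = n_i/n_T; K = p_N^2 / (p_R p_Q^3) with p_i = y_i·P.
Setting this equal to 0.00373 kPa^-2 and taking the physical root (0 < X < 1) gives X = 0.695.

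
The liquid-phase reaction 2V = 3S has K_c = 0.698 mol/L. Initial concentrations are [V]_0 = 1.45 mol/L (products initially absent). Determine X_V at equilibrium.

X = 0.380

Let X = conversion of V; extent ξ = 1.45X/2 mol/L.
Concentrations: [V] = 1.45 − 1.45X; [S] = 2.17X.
K_c = [S]^3 / ([V]^2).
This equals 0.698 at X = 0.380 (the root in 0 < X < 1).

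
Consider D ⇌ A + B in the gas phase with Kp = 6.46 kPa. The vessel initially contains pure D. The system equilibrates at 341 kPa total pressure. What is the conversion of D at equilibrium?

Basis: 1 mol D initially; let X = conversion of D. Extent ξ = X.
Moles: n_D = 1 − X; n_A = X; n_B = X.
Total moles n_T = 1 + X.
With p_i = (n_i/n_T)P, Kp = p_A p_B / (p_D).
Setting this equal to 6.46 kPa and taking the physical root (0 < X < 1) gives X = 0.136.

X = 0.136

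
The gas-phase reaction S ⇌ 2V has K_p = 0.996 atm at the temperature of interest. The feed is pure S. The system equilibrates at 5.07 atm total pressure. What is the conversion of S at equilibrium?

X = 0.216

Take 1 mol S as basis and let X be its fractional conversion, so ξ = X.
Moles: n_S = 1 − X; n_V = 2X.
n_T = Σnᵢ = 1 + X.
With p_i = (n_i/n_T)P, K_p = p_V^2 / (p_S).
Substituting and setting equal to 0.996 atm gives a polynomial in X; the root in (0,1) is X = 0.216.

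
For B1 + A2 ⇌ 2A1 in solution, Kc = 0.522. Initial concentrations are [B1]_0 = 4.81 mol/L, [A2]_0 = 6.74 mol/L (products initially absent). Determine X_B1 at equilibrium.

X = 0.313

Let X = conversion of B1; extent ξ = 4.81·X mol/L.
Concentrations: [B1] = 4.81 − 4.81X; [A2] = 6.74 − 4.81X; [A1] = 9.62X.
Kc = [A1]^2 / ([B1] [A2]).
Setting equal to 0.522 and solving for X on (0,1) gives X = 0.313.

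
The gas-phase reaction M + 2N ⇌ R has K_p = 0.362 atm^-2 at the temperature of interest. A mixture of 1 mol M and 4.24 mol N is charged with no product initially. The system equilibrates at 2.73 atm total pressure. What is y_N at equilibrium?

Take 1 mol M as basis and let X be its fractional conversion, so ξ = X.
Species balance: n_M = 1 − X; n_N = 4.24 − 2X; n_R = X.
n_T = Σnᵢ = 5.24 − 2X.
y_i = n_i/n_T, p_i = y_i·P. K_p = p_R / (p_M p_N^2).
Substituting and setting equal to 0.362 atm^-2 gives a polynomial in X; the root in (0,1) is X = 0.604.
Then n_N = 3.03, n_T = 4.03, so y_N = 0.752.

y_N = 0.752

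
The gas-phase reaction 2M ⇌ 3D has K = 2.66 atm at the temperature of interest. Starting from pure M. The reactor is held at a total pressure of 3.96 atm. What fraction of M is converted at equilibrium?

X = 0.429

Take 1 mol M as basis and let X be its fractional conversion, so ξ = 0.5X.
At extent ξ: n_M = 1 − X; n_D = 1.5X.
Total moles n_T = 1 + 0.5X.
With p_i = (n_i/n_T)P, K = p_D^3 / (p_M^2).
Equating to 2.66 atm and solving on 0 < X < 1: X = 0.429.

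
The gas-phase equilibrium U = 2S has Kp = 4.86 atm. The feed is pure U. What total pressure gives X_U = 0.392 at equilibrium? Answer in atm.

Basis: 1 mol U initially; let X = conversion of U. Extent ξ = X.
Species balance: n_U = 1 − X; n_S = 2X.
n_T = Σnᵢ = 1 + X.
Kp = p_S^2 / (p_U) with p_i = (n_i/n_T)·P.
At X = 0.392: the mole-fraction product g(X) = Π y_i^ν_i = 0.7263. Since Kp = g(X)·P^{1}, P = (Kp/g)^(1/1) = (4.86/0.7263)^(1/1) = 6.69 atm.

P = 6.69 atm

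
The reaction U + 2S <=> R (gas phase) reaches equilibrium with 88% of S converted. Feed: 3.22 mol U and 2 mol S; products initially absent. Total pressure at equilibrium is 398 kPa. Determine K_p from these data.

K_p = 0.000493 kPa^-2

Basis: 2 mol S initially; let X = conversion of S. Extent ξ = X.
Moles: n_U = 3.22 − X; n_S = 2 − 2X; n_R = X.
Total moles n_T = 5.22 − 2X.
At X = 0.88: n_U = 2.34, n_S = 0.24, n_R = 0.88, n_T = 3.46.
p_i = (n_i/n_T)·P. K_p = p_R / (p_U p_S^2) = 0.000493 kPa^-2.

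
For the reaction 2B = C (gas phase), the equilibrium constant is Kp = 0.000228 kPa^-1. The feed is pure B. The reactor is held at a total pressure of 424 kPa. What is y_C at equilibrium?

y_C = 0.082

Let X = conversion of B (basis 1 mol B); extent of reaction ξ = 0.5X.
Species balance: n_B = 1 − X; n_C = 0.5X.
Total moles n_T = 1 − 0.5X.
y_i = n_i/n_T, p_i = y_i·P. Kp = p_C / (p_B^2).
Substituting and setting equal to 0.000228 kPa^-1 gives a polynomial in X; the root in (0,1) is X = 0.151.
Then n_C = 0.0754, n_T = 0.925, so y_C = 0.082.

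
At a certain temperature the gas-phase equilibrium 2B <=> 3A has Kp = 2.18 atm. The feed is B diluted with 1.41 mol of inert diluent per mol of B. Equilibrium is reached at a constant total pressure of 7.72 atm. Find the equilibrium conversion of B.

X = 0.420

Basis: 1 mol B initially; let X = conversion of B. Extent ξ = 0.5X.
Mole table: n_B = 1 − X; n_A = 1.5X; n_I = 1.41 (inert).
Total moles n_T = 2.41 + 0.5X.
Mole fractions y_i = n_i/n_T; Kp = p_A^3 / (p_B^2) with p_i = y_i·P.
Substituting and setting equal to 2.18 atm gives a polynomial in X; the root in (0,1) is X = 0.420.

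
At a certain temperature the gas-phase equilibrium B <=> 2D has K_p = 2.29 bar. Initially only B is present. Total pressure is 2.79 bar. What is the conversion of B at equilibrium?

X = 0.413

Take 1 mol B as basis and let X be its fractional conversion, so ξ = X.
At extent ξ: n_B = 1 − X; n_D = 2X.
Summing: n_T = 1 + X.
With p_i = (n_i/n_T)P, K_p = p_D^2 / (p_B).
Equating to 2.29 bar and solving on 0 < X < 1: X = 0.413.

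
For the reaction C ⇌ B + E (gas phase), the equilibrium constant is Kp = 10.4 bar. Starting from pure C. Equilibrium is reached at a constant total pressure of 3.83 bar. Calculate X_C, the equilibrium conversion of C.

Let X = conversion of C (basis 1 mol C); extent of reaction ξ = X.
Species balance: n_C = 1 − X; n_B = X; n_E = X.
n_T = Σnᵢ = 1 + X.
y_i = n_i/n_T, p_i = y_i·P. Kp = p_B p_E / (p_C).
Setting this equal to 10.4 bar and taking the physical root (0 < X < 1) gives X = 0.855.

X = 0.855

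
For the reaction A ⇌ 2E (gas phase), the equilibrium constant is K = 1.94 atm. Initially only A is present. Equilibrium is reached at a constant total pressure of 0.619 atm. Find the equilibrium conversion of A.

Take 1 mol A as basis and let X be its fractional conversion, so ξ = X.
Moles: n_A = 1 − X; n_E = 2X.
Total moles n_T = 1 + X.
With p_i = (n_i/n_T)P, K = p_E^2 / (p_A).
Setting this equal to 1.94 atm and taking the physical root (0 < X < 1) gives X = 0.663.

X = 0.663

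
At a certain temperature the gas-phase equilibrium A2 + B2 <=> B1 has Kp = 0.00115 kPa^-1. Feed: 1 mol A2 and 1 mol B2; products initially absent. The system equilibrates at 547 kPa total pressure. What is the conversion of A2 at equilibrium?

Basis: 1 mol A2 initially; let X = conversion of A2. Extent ξ = X.
Mole table: n_A2 = 1 − X; n_B2 = 1 − X; n_B1 = X.
Total moles n_T = 2 − X.
y_i = n_i/n_T, p_i = y_i·P. Kp = p_B1 / (p_A2 p_B2).
Substituting and setting equal to 0.00115 kPa^-1 gives a polynomial in X; the root in (0,1) is X = 0.217.

X = 0.217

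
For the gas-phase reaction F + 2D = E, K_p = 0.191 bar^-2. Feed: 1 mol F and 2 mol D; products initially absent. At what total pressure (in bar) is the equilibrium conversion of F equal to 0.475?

P = 4.25 bar

Take 1 mol F as basis and let X be its fractional conversion, so ξ = X.
Species balance: n_F = 1 − X; n_D = 2 − 2X; n_E = X.
Summing: n_T = 3 − 2X.
K_p = p_E / (p_F p_D^2) with p_i = (n_i/n_T)·P.
At X = 0.475: the mole-fraction product g(X) = Π y_i^ν_i = 3.449. Since K_p = g(X)·P^{-2}, P = (g/K_p)^(1/2) = (3.449/0.191)^(1/2) = 4.25 bar.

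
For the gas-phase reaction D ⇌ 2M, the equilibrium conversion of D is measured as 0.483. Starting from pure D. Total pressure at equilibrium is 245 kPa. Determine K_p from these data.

Take 1 mol D as basis and let X be its fractional conversion, so ξ = X.
Moles: n_D = 1 − X; n_M = 2X.
Total moles n_T = 1 + X.
At X = 0.483: n_D = 0.517, n_M = 0.966, n_T = 1.48.
p_i = (n_i/n_T)·P. K_p = p_M^2 / (p_D) = 298 kPa.

K_p = 298 kPa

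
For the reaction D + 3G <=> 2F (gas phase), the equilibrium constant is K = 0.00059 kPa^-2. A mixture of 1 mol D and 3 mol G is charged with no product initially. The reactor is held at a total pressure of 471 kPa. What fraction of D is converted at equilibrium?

Basis: 1 mol D initially; let X = conversion of D. Extent ξ = X.
Species balance: n_D = 1 − X; n_G = 3 − 3X; n_F = 2X.
Total moles n_T = 4 − 2X.
With p_i = (n_i/n_T)P, K = p_F^2 / (p_D p_G^3).
This yields a degree-4 equation in X; solving on (0,1), X = 0.749.

X = 0.749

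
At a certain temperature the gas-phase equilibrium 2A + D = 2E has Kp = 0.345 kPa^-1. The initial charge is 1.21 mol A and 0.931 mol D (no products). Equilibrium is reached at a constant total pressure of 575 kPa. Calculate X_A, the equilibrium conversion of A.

X = 0.875

Let X = conversion of A (basis 1.21 mol A); extent of reaction ξ = 0.605X.
Mole table: n_A = 1.21 − 1.21X; n_D = 0.931 − 0.605X; n_E = 1.21X.
Total moles n_T = 2.14 − 0.605X.
Mole fractions y_i = n_i/n_T; Kp = p_E^2 / (p_A^2 p_D) with p_i = y_i·P.
Equating to 0.345 kPa^-1 and solving on 0 < X < 1: X = 0.875.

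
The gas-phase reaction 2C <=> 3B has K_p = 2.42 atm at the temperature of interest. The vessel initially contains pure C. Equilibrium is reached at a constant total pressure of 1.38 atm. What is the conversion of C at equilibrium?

Let X = conversion of C (basis 1 mol C); extent of reaction ξ = 0.5X.
At extent ξ: n_C = 1 − X; n_B = 1.5X.
Summing: n_T = 1 + 0.5X.
With p_i = (n_i/n_T)P, K_p = p_B^3 / (p_C^2).
This yields a degree-3 equation in X; solving on (0,1), X = 0.527.

X = 0.527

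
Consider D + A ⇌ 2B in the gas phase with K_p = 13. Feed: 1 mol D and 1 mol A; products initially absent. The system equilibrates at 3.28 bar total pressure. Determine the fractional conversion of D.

X = 0.643

Let X = conversion of D (basis 1 mol D); extent of reaction ξ = X.
Mole table: n_D = 1 − X; n_A = 1 − X; n_B = 2X.
Total moles n_T = 2 (Δν = 0, constant).
y_i = n_i/n_T, p_i = y_i·P. K_p = p_B^2 / (p_D p_A).
Substituting and setting equal to 13 gives a polynomial in X; the root in (0,1) is X = 0.643.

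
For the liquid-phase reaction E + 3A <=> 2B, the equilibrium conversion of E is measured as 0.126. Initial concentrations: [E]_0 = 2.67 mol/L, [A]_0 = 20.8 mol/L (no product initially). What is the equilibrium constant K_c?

K_c = 2.5e-05 (mol/L)^-2

Let X = conversion of E.
Concentrations: [E] = 2.67 − 2.67X; [A] = 20.8 − 8.01X; [B] = 5.34X.
At X = 0.126: [E] = 2.33, [A] = 19.8, [B] = 0.673.
K_c = [B]^2 / ([E] [A]^3) = 2.5e-05 (mol/L)^-2.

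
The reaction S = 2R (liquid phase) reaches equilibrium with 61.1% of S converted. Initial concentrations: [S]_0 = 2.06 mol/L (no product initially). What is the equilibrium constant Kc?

Kc = 7.91 mol/L

Let X = conversion of S.
Concentrations: [S] = 2.06 − 2.06X; [R] = 4.12X.
At X = 0.611: [S] = 0.801, [R] = 2.52.
Kc = [R]^2 / ([S]) = 7.91 mol/L.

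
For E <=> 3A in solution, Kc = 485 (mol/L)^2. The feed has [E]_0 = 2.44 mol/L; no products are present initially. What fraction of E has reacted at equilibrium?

Let X = conversion of E; extent ξ = 2.44·X mol/L.
Concentrations: [E] = 2.44 − 2.44X; [A] = 7.32X.
Kc = [A]^3 / ([E]).
This equals 485 at X = 0.818 (the root in 0 < X < 1).

X = 0.818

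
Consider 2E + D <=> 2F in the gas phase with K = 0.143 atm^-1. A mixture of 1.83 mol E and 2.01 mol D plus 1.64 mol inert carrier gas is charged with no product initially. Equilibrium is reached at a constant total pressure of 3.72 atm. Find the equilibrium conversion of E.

X = 0.296

Let X = conversion of E (basis 1.83 mol E); extent of reaction ξ = 0.915X.
Mole table: n_E = 1.83 − 1.83X; n_D = 2.01 − 0.915X; n_F = 1.83X; n_I = 1.64 (inert).
n_T = Σnᵢ = 5.48 − 0.915X.
With p_i = (n_i/n_T)P, K = p_F^2 / (p_E^2 p_D).
Equating to 0.143 atm^-1 and solving on 0 < X < 1: X = 0.296.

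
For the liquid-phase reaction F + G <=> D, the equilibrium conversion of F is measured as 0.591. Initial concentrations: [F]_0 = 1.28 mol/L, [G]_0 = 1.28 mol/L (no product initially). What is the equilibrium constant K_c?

K_c = 2.76 L/mol

Let X = conversion of F.
Concentrations: [F] = 1.28 − 1.28X; [G] = 1.28 − 1.28X; [D] = 1.28X.
At X = 0.591: [F] = 0.524, [G] = 0.524, [D] = 0.756.
K_c = [D] / ([F] [G]) = 2.76 L/mol.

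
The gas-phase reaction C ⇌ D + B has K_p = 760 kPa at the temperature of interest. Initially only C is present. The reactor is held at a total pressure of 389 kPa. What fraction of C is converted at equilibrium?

Take 1 mol C as basis and let X be its fractional conversion, so ξ = X.
Mole table: n_C = 1 − X; n_D = X; n_B = X.
n_T = Σnᵢ = 1 + X.
With p_i = (n_i/n_T)P, K_p = p_D p_B / (p_C).
Setting this equal to 760 kPa and taking the physical root (0 < X < 1) gives X = 0.813.

X = 0.813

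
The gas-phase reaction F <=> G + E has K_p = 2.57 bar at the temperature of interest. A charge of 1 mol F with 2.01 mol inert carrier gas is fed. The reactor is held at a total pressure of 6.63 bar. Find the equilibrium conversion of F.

Let X = conversion of F (basis 1 mol F); extent of reaction ξ = X.
Species balance: n_F = 1 − X; n_G = X; n_E = X; n_I = 2.01 (inert).
Total moles n_T = 3.01 + X.
With p_i = (n_i/n_T)P, K_p = p_G p_E / (p_F).
Equating to 2.57 bar and solving on 0 < X < 1: X = 0.678.

X = 0.678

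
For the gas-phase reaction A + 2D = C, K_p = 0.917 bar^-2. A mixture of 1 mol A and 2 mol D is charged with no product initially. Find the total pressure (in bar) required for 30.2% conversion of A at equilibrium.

P = 1.18 bar

Take 1 mol A as basis and let X be its fractional conversion, so ξ = X.
Mole table: n_A = 1 − X; n_D = 2 − 2X; n_C = X.
Total moles n_T = 3 − 2X.
K_p = p_C / (p_A p_D^2) with p_i = (n_i/n_T)·P.
At X = 0.302: the mole-fraction product g(X) = Π y_i^ν_i = 1.275. Since K_p = g(X)·P^{-2}, P = (g/K_p)^(1/2) = (1.275/0.917)^(1/2) = 1.18 bar.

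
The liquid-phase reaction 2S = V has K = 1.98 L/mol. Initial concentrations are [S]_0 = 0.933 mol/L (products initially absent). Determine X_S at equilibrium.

Let X = conversion of S; extent ξ = 0.933X/2 mol/L.
Concentrations: [S] = 0.933 − 0.933X; [V] = 0.467X.
K = [V] / ([S]^2).
Equating to 1.98 L/mol: the physical root is X = 0.598.

X = 0.598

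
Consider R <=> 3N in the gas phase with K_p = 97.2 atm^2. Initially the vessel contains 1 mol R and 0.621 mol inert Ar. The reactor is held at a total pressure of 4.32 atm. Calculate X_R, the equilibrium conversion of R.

Take 1 mol R as basis and let X be its fractional conversion, so ξ = X.
Mole table: n_R = 1 − X; n_N = 3X; n_I = 0.621 (inert).
Total moles n_T = 1.62 + 2X.
Mole fractions y_i = n_i/n_T; K_p = p_N^3 / (p_R) with p_i = y_i·P.
This yields a degree-3 equation in X; solving on (0,1), X = 0.766.

X = 0.766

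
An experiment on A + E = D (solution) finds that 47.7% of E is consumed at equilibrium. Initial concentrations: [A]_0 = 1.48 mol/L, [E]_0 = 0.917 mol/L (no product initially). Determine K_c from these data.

K_c = 0.875 L/mol

Let X = conversion of E.
Concentrations: [A] = 1.48 − 0.917X; [E] = 0.917 − 0.917X; [D] = 0.917X.
At X = 0.477: [A] = 1.04, [E] = 0.48, [D] = 0.437.
K_c = [D] / ([A] [E]) = 0.875 L/mol.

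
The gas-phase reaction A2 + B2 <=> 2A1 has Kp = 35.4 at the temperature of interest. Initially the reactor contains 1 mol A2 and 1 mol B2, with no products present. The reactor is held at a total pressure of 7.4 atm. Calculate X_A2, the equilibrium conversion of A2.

Basis: 1 mol A2 initially; let X = conversion of A2. Extent ξ = X.
Mole table: n_A2 = 1 − X; n_B2 = 1 − X; n_A1 = 2X.
Total moles n_T = 2 (Δν = 0, constant).
With p_i = (n_i/n_T)P, Kp = p_A1^2 / (p_A2 p_B2).
Setting this equal to 35.4 and taking the physical root (0 < X < 1) gives X = 0.748.

X = 0.748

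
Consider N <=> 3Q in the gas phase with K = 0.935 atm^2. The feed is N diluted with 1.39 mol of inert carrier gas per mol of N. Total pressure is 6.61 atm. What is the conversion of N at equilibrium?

X = 0.170

Basis: 1 mol N initially; let X = conversion of N. Extent ξ = X.
At extent ξ: n_N = 1 − X; n_Q = 3X; n_I = 1.39 (inert).
Total moles n_T = 2.39 + 2X.
y_i = n_i/n_T, p_i = y_i·P. K = p_Q^3 / (p_N).
Equating to 0.935 atm^2 and solving on 0 < X < 1: X = 0.170.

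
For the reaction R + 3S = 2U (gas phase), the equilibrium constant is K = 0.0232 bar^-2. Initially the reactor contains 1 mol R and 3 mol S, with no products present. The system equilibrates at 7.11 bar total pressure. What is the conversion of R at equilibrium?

X = 0.355

Basis: 1 mol R initially; let X = conversion of R. Extent ξ = X.
Mole table: n_R = 1 − X; n_S = 3 − 3X; n_U = 2X.
Total moles n_T = 4 − 2X.
With p_i = (n_i/n_T)P, K = p_U^2 / (p_R p_S^3).
Setting this equal to 0.0232 bar^-2 and taking the physical root (0 < X < 1) gives X = 0.355.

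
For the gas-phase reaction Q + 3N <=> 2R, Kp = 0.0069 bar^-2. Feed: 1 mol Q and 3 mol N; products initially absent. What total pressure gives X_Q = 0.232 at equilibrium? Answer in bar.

Basis: 1 mol Q initially; let X = conversion of Q. Extent ξ = X.
Mole table: n_Q = 1 − X; n_N = 3 − 3X; n_R = 2X.
Summing: n_T = 4 − 2X.
Kp = p_R^2 / (p_Q p_N^3) with p_i = (n_i/n_T)·P.
At X = 0.232: the mole-fraction product g(X) = Π y_i^ν_i = 0.2866. Since Kp = g(X)·P^{-2}, P = (g/Kp)^(1/2) = (0.2866/0.0069)^(1/2) = 6.44 bar.

P = 6.44 bar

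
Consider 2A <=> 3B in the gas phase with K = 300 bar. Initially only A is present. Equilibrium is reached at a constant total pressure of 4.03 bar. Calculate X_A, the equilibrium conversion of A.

X = 0.858

Let X = conversion of A (basis 1 mol A); extent of reaction ξ = 0.5X.
Mole table: n_A = 1 − X; n_B = 1.5X.
Total moles n_T = 1 + 0.5X.
With p_i = (n_i/n_T)P, K = p_B^3 / (p_A^2).
Substituting and setting equal to 300 bar gives a polynomial in X; the root in (0,1) is X = 0.858.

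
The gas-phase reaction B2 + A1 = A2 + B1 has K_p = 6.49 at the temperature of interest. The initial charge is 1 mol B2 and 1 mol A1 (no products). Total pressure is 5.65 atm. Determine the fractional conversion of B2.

Let X = conversion of B2 (basis 1 mol B2); extent of reaction ξ = X.
Species balance: n_B2 = 1 − X; n_A1 = 1 − X; n_A2 = X; n_B1 = X.
Since Δν = 0, n_T = 2 throughout.
With p_i = (n_i/n_T)P, K_p = p_A2 p_B1 / (p_B2 p_A1).
This yields a degree-2 equation in X; solving on (0,1), X = 0.718.

X = 0.718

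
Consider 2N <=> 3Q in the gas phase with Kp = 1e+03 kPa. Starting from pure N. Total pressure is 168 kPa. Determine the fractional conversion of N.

Let X = conversion of N (basis 1 mol N); extent of reaction ξ = 0.5X.
Mole table: n_N = 1 − X; n_Q = 1.5X.
Summing: n_T = 1 + 0.5X.
Mole fractions y_i = n_i/n_T; Kp = p_Q^3 / (p_N^2) with p_i = y_i·P.
Equating to 1e+03 kPa and solving on 0 < X < 1: X = 0.654.

X = 0.654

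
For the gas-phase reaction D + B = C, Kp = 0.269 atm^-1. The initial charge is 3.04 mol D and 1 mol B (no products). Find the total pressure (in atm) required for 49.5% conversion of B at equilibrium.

P = 5.08 atm

Take 1 mol B as basis and let X be its fractional conversion, so ξ = X.
Mole table: n_D = 3.04 − X; n_B = 1 − X; n_C = X.
n_T = Σnᵢ = 4.04 − X.
Kp = p_C / (p_D p_B) with p_i = (n_i/n_T)·P.
At X = 0.495: the mole-fraction product g(X) = Π y_i^ν_i = 1.365. Since Kp = g(X)·P^{-1}, P = (g/Kp)^(1/1) = (1.365/0.269)^(1/1) = 5.08 atm.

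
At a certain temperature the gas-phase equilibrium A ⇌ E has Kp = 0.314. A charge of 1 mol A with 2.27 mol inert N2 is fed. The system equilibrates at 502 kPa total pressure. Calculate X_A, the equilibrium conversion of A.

X = 0.239

Let X = conversion of A (basis 1 mol A); extent of reaction ξ = X.
Species balance: n_A = 1 − X; n_E = X; n_I = 2.27 (inert).
Since Δν = 0, n_T = 3.27 throughout.
Mole fractions y_i = n_i/n_T; Kp = p_E / (p_A) with p_i = y_i·P.
This yields a degree-1 equation in X; solving on (0,1), X = 0.239.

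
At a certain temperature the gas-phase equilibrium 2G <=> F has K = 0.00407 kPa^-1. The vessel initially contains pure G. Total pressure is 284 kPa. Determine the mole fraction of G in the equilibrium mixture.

y_G = 0.593

Take 1 mol G as basis and let X be its fractional conversion, so ξ = 0.5X.
Species balance: n_G = 1 − X; n_F = 0.5X.
Total moles n_T = 1 − 0.5X.
y_i = n_i/n_T, p_i = y_i·P. K = p_F / (p_G^2).
Setting this equal to 0.00407 kPa^-1 and taking the physical root (0 < X < 1) gives X = 0.578.
Then n_G = 0.422, n_T = 0.711, so y_G = 0.593.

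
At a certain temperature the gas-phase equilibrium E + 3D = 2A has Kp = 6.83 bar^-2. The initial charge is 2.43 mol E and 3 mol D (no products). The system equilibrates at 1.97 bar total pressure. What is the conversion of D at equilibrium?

X = 0.704

Basis: 3 mol D initially; let X = conversion of D. Extent ξ = X.
Mole table: n_E = 2.43 − X; n_D = 3 − 3X; n_A = 2X.
n_T = Σnᵢ = 5.43 − 2X.
With p_i = (n_i/n_T)P, Kp = p_A^2 / (p_E p_D^3).
Setting this equal to 6.83 bar^-2 and taking the physical root (0 < X < 1) gives X = 0.704.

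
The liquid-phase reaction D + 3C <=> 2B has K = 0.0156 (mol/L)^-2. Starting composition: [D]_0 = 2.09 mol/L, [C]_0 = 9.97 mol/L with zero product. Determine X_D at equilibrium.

X = 0.520

Let X = conversion of D; extent ξ = 2.09·X mol/L.
Concentrations: [D] = 2.09 − 2.09X; [C] = 9.97 − 6.27X; [B] = 4.18X.
K = [B]^2 / ([D] [C]^3).
Setting equal to 0.0156 and solving for X on (0,1) gives X = 0.520.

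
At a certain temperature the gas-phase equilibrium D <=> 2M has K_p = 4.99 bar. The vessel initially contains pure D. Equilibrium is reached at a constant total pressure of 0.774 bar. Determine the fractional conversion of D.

X = 0.786

Basis: 1 mol D initially; let X = conversion of D. Extent ξ = X.
At extent ξ: n_D = 1 − X; n_M = 2X.
Summing: n_T = 1 + X.
y_i = n_i/n_T, p_i = y_i·P. K_p = p_M^2 / (p_D).
This yields a degree-2 equation in X; solving on (0,1), X = 0.786.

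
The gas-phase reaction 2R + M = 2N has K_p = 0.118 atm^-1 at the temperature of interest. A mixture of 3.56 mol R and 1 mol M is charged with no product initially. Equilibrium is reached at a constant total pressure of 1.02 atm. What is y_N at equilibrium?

Take 1 mol M as basis and let X be its fractional conversion, so ξ = X.
At extent ξ: n_R = 3.56 − 2X; n_M = 1 − X; n_N = 2X.
Total moles n_T = 4.56 − X.
Mole fractions y_i = n_i/n_T; K_p = p_N^2 / (p_R^2 p_M) with p_i = y_i·P.
Equating to 0.118 atm^-1 and solving on 0 < X < 1: X = 0.227.
Then n_N = 0.455, n_T = 4.33, so y_N = 0.105.

y_N = 0.105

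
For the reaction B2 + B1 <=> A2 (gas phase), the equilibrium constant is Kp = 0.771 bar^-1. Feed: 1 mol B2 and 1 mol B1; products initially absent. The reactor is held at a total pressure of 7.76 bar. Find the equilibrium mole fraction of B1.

y_B1 = 0.275

Basis: 1 mol B2 initially; let X = conversion of B2. Extent ξ = X.
At extent ξ: n_B2 = 1 − X; n_B1 = 1 − X; n_A2 = X.
Total moles n_T = 2 − X.
Mole fractions y_i = n_i/n_T; Kp = p_A2 / (p_B2 p_B1) with p_i = y_i·P.
This yields a degree-2 equation in X; solving on (0,1), X = 0.622.
Then n_B1 = 0.378, n_T = 1.38, so y_B1 = 0.275.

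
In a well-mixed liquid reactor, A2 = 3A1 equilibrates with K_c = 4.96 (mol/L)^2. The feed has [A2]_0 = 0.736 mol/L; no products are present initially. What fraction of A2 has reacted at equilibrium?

X = 0.539

Let X = conversion of A2; extent ξ = 0.736·X mol/L.
Concentrations: [A2] = 0.736 − 0.736X; [A1] = 2.21X.
K_c = [A1]^3 / ([A2]).
Setting equal to 4.96 and solving for X on (0,1) gives X = 0.539.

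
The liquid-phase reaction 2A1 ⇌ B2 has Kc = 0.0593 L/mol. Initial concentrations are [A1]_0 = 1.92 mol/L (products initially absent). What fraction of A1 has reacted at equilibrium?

X = 0.160

Let X = conversion of A1; extent ξ = 1.92X/2 mol/L.
Concentrations: [A1] = 1.92 − 1.92X; [B2] = 0.96X.
Kc = [B2] / ([A1]^2).
Equating to 0.0593 L/mol: the physical root is X = 0.160.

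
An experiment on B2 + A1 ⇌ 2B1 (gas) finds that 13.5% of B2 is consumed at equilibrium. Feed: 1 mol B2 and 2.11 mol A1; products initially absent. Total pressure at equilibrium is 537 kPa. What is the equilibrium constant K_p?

Basis: 1 mol B2 initially; let X = conversion of B2. Extent ξ = X.
Mole table: n_B2 = 1 − X; n_A1 = 2.11 − X; n_B1 = 2X.
Total moles n_T = 3.11 (Δν = 0, constant).
At X = 0.135: n_B2 = 0.865, n_A1 = 1.97, n_B1 = 0.27, n_T = 3.11.
p_i = (n_i/n_T)·P. K_p = p_B1^2 / (p_B2 p_A1) = 0.0427.

K_p = 0.0427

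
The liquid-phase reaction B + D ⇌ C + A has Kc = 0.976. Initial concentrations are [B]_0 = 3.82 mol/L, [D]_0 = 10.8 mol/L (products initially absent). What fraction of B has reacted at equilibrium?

Let X = conversion of B; extent ξ = 3.82·X mol/L.
Concentrations: [B] = 3.82 − 3.82X; [D] = 10.8 − 3.82X; [C] = 3.82X; [A] = 3.82X.
Kc = [C] [A] / ([B] [D]).
Setting equal to 0.976 and solving for X on (0,1) gives X = 0.735.

X = 0.735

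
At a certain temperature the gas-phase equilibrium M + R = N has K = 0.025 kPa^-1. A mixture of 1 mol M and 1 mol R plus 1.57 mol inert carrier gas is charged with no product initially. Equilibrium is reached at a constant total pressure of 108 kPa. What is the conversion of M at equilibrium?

X = 0.352

Let X = conversion of M (basis 1 mol M); extent of reaction ξ = X.
Species balance: n_M = 1 − X; n_R = 1 − X; n_N = X; n_I = 1.57 (inert).
Total moles n_T = 3.57 − X.
y_i = n_i/n_T, p_i = y_i·P. K = p_N / (p_M p_R).
Setting this equal to 0.025 kPa^-1 and taking the physical root (0 < X < 1) gives X = 0.352.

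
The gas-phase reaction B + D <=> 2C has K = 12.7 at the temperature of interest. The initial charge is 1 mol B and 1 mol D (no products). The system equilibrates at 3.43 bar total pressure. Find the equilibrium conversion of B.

Take 1 mol B as basis and let X be its fractional conversion, so ξ = X.
Moles: n_B = 1 − X; n_D = 1 − X; n_C = 2X.
Since Δν = 0, n_T = 2 throughout.
With p_i = (n_i/n_T)P, K = p_C^2 / (p_B p_D).
This yields a degree-2 equation in X; solving on (0,1), X = 0.641.

X = 0.641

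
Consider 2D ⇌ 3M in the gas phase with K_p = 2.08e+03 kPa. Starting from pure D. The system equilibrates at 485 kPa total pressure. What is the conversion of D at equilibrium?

X = 0.621

Take 1 mol D as basis and let X be its fractional conversion, so ξ = 0.5X.
Mole table: n_D = 1 − X; n_M = 1.5X.
n_T = Σnᵢ = 1 + 0.5X.
With p_i = (n_i/n_T)P, K_p = p_M^3 / (p_D^2).
This yields a degree-3 equation in X; solving on (0,1), X = 0.621.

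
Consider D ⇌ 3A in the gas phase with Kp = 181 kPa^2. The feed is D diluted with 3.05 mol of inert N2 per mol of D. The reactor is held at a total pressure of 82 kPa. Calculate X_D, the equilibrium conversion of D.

X = 0.249

Basis: 1 mol D initially; let X = conversion of D. Extent ξ = X.
At extent ξ: n_D = 1 − X; n_A = 3X; n_I = 3.05 (inert).
n_T = Σnᵢ = 4.05 + 2X.
With p_i = (n_i/n_T)P, Kp = p_A^3 / (p_D).
Substituting and setting equal to 181 kPa^2 gives a polynomial in X; the root in (0,1) is X = 0.249.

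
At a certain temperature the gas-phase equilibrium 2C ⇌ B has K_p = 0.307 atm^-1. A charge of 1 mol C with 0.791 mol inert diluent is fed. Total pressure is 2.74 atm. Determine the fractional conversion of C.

X = 0.391

Let X = conversion of C (basis 1 mol C); extent of reaction ξ = 0.5X.
At extent ξ: n_C = 1 − X; n_B = 0.5X; n_I = 0.791 (inert).
Summing: n_T = 1.79 − 0.5X.
With p_i = (n_i/n_T)P, K_p = p_B / (p_C^2).
Equating to 0.307 atm^-1 and solving on 0 < X < 1: X = 0.391.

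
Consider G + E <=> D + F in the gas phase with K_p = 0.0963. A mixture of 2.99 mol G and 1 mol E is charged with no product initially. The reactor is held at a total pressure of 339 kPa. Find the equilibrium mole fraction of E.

y_E = 0.153

Basis: 1 mol E initially; let X = conversion of E. Extent ξ = X.
Moles: n_G = 2.99 − X; n_E = 1 − X; n_D = X; n_F = X.
Since Δν = 0, n_T = 3.99 throughout.
Mole fractions y_i = n_i/n_T; K_p = p_D p_F / (p_G p_E) with p_i = y_i·P.
Setting this equal to 0.0963 and taking the physical root (0 < X < 1) gives X = 0.391.
Then n_E = 0.609, n_T = 3.99, so y_E = 0.153.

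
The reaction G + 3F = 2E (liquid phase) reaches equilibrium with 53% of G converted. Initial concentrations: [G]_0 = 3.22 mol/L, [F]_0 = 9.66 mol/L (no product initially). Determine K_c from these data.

Let X = conversion of G.
Concentrations: [G] = 3.22 − 3.22X; [F] = 9.66 − 9.66X; [E] = 6.44X.
At X = 0.53: [G] = 1.51, [F] = 4.54, [E] = 3.41.
K_c = [E]^2 / ([G] [F]^3) = 0.0823 (mol/L)^-2.

K_c = 0.0823 (mol/L)^-2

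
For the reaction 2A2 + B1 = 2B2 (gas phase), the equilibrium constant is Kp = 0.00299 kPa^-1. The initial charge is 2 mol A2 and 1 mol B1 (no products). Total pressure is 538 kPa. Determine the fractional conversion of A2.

Let X = conversion of A2 (basis 2 mol A2); extent of reaction ξ = X.
Species balance: n_A2 = 2 − 2X; n_B1 = 1 − X; n_B2 = 2X.
Summing: n_T = 3 − X.
y_i = n_i/n_T, p_i = y_i·P. Kp = p_B2^2 / (p_A2^2 p_B1).
This yields a degree-3 equation in X; solving on (0,1), X = 0.381.

X = 0.381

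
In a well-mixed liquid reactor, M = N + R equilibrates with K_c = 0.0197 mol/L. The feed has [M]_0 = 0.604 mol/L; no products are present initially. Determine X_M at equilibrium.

X = 0.165

Let X = conversion of M; extent ξ = 0.604·X mol/L.
Concentrations: [M] = 0.604 − 0.604X; [N] = 0.604X; [R] = 0.604X.
K_c = [N] [R] / ([M]).
Equating to 0.0197 mol/L: the physical root is X = 0.165.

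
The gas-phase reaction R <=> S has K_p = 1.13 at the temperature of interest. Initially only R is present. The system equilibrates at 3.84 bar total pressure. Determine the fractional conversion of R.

X = 0.531

Basis: 1 mol R initially; let X = conversion of R. Extent ξ = X.
Moles: n_R = 1 − X; n_S = X.
Since Δν = 0, n_T = 1 throughout.
Mole fractions y_i = n_i/n_T; K_p = p_S / (p_R) with p_i = y_i·P.
This yields a degree-1 equation in X; solving on (0,1), X = 0.531.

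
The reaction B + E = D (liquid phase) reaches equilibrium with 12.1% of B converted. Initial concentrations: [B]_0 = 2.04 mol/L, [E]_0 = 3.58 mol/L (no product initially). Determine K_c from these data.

K_c = 0.0413 L/mol

Let X = conversion of B.
Concentrations: [B] = 2.04 − 2.04X; [E] = 3.58 − 2.04X; [D] = 2.04X.
At X = 0.121: [B] = 1.79, [E] = 3.33, [D] = 0.247.
K_c = [D] / ([B] [E]) = 0.0413 L/mol.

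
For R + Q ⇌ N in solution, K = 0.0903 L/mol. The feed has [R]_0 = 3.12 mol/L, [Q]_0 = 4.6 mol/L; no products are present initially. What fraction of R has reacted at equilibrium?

X = 0.256

Let X = conversion of R; extent ξ = 3.12·X mol/L.
Concentrations: [R] = 3.12 − 3.12X; [Q] = 4.6 − 3.12X; [N] = 3.12X.
K = [N] / ([R] [Q]).
This equals 0.0903 at X = 0.256 (the root in 0 < X < 1).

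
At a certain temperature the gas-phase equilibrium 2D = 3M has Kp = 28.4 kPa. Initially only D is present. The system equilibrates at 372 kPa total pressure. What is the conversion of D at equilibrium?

X = 0.244

Let X = conversion of D (basis 1 mol D); extent of reaction ξ = 0.5X.
Moles: n_D = 1 − X; n_M = 1.5X.
n_T = Σnᵢ = 1 + 0.5X.
With p_i = (n_i/n_T)P, Kp = p_M^3 / (p_D^2).
Equating to 28.4 kPa and solving on 0 < X < 1: X = 0.244.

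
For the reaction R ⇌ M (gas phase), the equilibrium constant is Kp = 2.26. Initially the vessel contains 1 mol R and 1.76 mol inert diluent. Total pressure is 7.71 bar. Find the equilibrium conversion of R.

Basis: 1 mol R initially; let X = conversion of R. Extent ξ = X.
Mole table: n_R = 1 − X; n_M = X; n_I = 1.76 (inert).
Total moles n_T = 2.76 (Δν = 0, constant).
Mole fractions y_i = n_i/n_T; Kp = p_M / (p_R) with p_i = y_i·P.
Substituting and setting equal to 2.26 gives a polynomial in X; the root in (0,1) is X = 0.693.

X = 0.693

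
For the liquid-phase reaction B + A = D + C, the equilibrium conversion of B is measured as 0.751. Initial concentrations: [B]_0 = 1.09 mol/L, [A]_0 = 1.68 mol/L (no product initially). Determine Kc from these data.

Let X = conversion of B.
Concentrations: [B] = 1.09 − 1.09X; [A] = 1.68 − 1.09X; [D] = 1.09X; [C] = 1.09X.
At X = 0.751: [B] = 0.271, [A] = 0.861, [D] = 0.819, [C] = 0.819.
Kc = [D] [C] / ([B] [A]) = 2.87.

Kc = 2.87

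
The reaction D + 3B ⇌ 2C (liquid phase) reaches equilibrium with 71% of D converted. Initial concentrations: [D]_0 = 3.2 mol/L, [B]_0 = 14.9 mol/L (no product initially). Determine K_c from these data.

K_c = 0.0421 (mol/L)^-2

Let X = conversion of D.
Concentrations: [D] = 3.2 − 3.2X; [B] = 14.9 − 9.6X; [C] = 6.4X.
At X = 0.71: [D] = 0.928, [B] = 8.08, [C] = 4.54.
K_c = [C]^2 / ([D] [B]^3) = 0.0421 (mol/L)^-2.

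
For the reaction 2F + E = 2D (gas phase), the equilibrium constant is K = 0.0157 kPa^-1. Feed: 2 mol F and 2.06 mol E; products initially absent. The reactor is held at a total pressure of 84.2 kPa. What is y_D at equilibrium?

y_D = 0.240

Let X = conversion of F (basis 2 mol F); extent of reaction ξ = X.
Species balance: n_F = 2 − 2X; n_E = 2.06 − X; n_D = 2X.
Summing: n_T = 4.06 − X.
y_i = n_i/n_T, p_i = y_i·P. K = p_D^2 / (p_F^2 p_E).
Substituting and setting equal to 0.0157 kPa^-1 gives a polynomial in X; the root in (0,1) is X = 0.435.
Then n_D = 0.87, n_T = 3.63, so y_D = 0.240.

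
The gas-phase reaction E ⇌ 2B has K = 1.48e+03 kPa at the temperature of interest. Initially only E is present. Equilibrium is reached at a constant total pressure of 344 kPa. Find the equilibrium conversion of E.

X = 0.720

Take 1 mol E as basis and let X be its fractional conversion, so ξ = X.
At extent ξ: n_E = 1 − X; n_B = 2X.
Summing: n_T = 1 + X.
y_i = n_i/n_T, p_i = y_i·P. K = p_B^2 / (p_E).
Setting this equal to 1.48e+03 kPa and taking the physical root (0 < X < 1) gives X = 0.720.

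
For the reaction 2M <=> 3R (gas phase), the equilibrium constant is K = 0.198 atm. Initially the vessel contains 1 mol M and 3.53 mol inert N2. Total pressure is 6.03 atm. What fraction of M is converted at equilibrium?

Let X = conversion of M (basis 1 mol M); extent of reaction ξ = 0.5X.
At extent ξ: n_M = 1 − X; n_R = 1.5X; n_I = 3.53 (inert).
n_T = Σnᵢ = 4.53 + 0.5X.
y_i = n_i/n_T, p_i = y_i·P. K = p_R^3 / (p_M^2).
Setting this equal to 0.198 atm and taking the physical root (0 < X < 1) gives X = 0.285.

X = 0.285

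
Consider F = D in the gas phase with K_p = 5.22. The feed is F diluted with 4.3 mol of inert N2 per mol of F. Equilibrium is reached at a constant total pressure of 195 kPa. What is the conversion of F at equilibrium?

X = 0.839

Let X = conversion of F (basis 1 mol F); extent of reaction ξ = X.
Moles: n_F = 1 − X; n_D = X; n_I = 4.3 (inert).
Total moles n_T = 5.3 (Δν = 0, constant).
Mole fractions y_i = n_i/n_T; K_p = p_D / (p_F) with p_i = y_i·P.
Substituting and setting equal to 5.22 gives a polynomial in X; the root in (0,1) is X = 0.839.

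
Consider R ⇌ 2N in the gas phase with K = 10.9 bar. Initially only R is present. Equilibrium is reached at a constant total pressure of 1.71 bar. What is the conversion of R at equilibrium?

Take 1 mol R as basis and let X be its fractional conversion, so ξ = X.
At extent ξ: n_R = 1 − X; n_N = 2X.
Summing: n_T = 1 + X.
Mole fractions y_i = n_i/n_T; K = p_N^2 / (p_R) with p_i = y_i·P.
Substituting and setting equal to 10.9 bar gives a polynomial in X; the root in (0,1) is X = 0.784.

X = 0.784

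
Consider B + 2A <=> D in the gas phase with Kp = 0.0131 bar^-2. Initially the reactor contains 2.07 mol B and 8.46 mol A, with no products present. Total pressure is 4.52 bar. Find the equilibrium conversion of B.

Let X = conversion of B (basis 2.07 mol B); extent of reaction ξ = 2.07X.
Mole table: n_B = 2.07 − 2.07X; n_A = 8.46 − 4.14X; n_D = 2.07X.
Summing: n_T = 10.5 − 4.14X.
Mole fractions y_i = n_i/n_T; Kp = p_D / (p_B p_A^2) with p_i = y_i·P.
Equating to 0.0131 bar^-2 and solving on 0 < X < 1: X = 0.144.

X = 0.144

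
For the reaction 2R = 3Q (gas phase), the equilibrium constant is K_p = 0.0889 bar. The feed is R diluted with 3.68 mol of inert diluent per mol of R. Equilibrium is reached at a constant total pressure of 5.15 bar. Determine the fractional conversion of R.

X = 0.242

Let X = conversion of R (basis 1 mol R); extent of reaction ξ = 0.5X.
Mole table: n_R = 1 − X; n_Q = 1.5X; n_I = 3.68 (inert).
Summing: n_T = 4.68 + 0.5X.
Mole fractions y_i = n_i/n_T; K_p = p_Q^3 / (p_R^2) with p_i = y_i·P.
Equating to 0.0889 bar and solving on 0 < X < 1: X = 0.242.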